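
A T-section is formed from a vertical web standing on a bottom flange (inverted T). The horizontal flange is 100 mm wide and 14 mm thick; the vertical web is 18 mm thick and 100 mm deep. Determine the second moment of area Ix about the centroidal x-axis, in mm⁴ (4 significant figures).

Ix ≈ 4.081 × 10⁶ mm⁴

Break the section into simple shapes (no overlaps), measuring from the bottom-left corner of the bounding box.
Flange: 100 × 14, A = 1 400 mm², y = 7 mm, Ī = 22866.7 mm⁴.
Web: 18 × 100, A = 1 800 mm², y = 64 mm, Ī = 1 500 000 mm⁴.
Centroid: ȳ = ΣA·y / ΣA = 39.0625 mm.
Transfer each piece to the centroidal x-axis using Ī + A·d² with d = y − 39.0625:
  flange: d = -32.0625 mm → contributes +1 462 072 mm⁴
  web: d = 24.9375 mm → contributes +2 619 382 mm⁴
Total I = 4 081 454 mm⁴.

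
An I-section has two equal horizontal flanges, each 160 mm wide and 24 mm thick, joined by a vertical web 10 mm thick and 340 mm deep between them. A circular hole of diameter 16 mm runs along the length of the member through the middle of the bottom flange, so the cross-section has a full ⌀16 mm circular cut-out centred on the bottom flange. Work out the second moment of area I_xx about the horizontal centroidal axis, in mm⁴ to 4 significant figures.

I_xx ≈ 2.807 × 10⁸ mm⁴

Treat the section as a set of non-overlapping primitives; coordinates are from the bounding-box lower-left.
Bottom flange: 160 × 24, A = 3 840 mm², y = 12 mm, Ī = 184 320 mm⁴.
Web: 10 × 340, A = 3 400 mm², y = 194 mm, Ī = 32 753 333 mm⁴.
Top flange: 160 × 24, A = 3 840 mm², y = 376 mm, Ī = 184 320 mm⁴.
Hole (subtracted): ⌀16, A = 201.062 mm², y = 12 mm, Ī = 3216.99 mm⁴.
Centroid: ȳ = ΣA·y / ΣA = 197.364 mm.
Transfer each piece to the horizontal centroidal axis using Ī + A·d² with d = y − 197.364:
  bottom flange: d = -185.364 mm → contributes +132 125 545 mm⁴
  web: d = -3.36368 mm → contributes +32 791 802 mm⁴
  top flange: d = 178.636 mm → contributes +122 722 309 mm⁴
  hole: d = -185.364 mm → contributes −6 911 643 mm⁴
Total I = 280 728 013 mm⁴.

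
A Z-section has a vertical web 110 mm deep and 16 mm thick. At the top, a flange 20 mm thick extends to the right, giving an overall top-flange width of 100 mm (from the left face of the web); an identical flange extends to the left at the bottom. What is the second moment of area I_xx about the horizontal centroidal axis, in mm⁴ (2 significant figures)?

Split into non-overlapping primitives; take the origin at the lower-left of the bounding box.
Web: 16 × 110, A = 1 760 mm², y = 55 mm, Ī = 1 774 667 mm⁴.
Top flange (beyond web): 84 × 20, A = 1 680 mm², y = 100 mm, Ī = 56 000 mm⁴.
Bottom flange (beyond web): 84 × 20, A = 1 680 mm², y = 10 mm, Ī = 56 000 mm⁴.
Centroid: ȳ = ΣA·y / ΣA = 55 mm.
Transfer each piece to the horizontal centroidal axis using Ī + A·d² with d = y − 55:
  web: d = 0 mm → contributes +1 774 667 mm⁴
  top flange (beyond web): d = 45 mm → contributes +3 458 000 mm⁴
  bottom flange (beyond web): d = -45 mm → contributes +3 458 000 mm⁴
Total I = 8 690 667 mm⁴.

I_xx ≈ 8.7 × 10⁶ mm⁴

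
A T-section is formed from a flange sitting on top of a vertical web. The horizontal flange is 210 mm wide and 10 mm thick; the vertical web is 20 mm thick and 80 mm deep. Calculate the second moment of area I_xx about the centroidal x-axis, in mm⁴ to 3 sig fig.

Split into non-overlapping primitives; take the origin at the lower-left of the bounding box.
Flange: 210 × 10, A = 2 100 mm², y = 85 mm, Ī = 17 500 mm⁴.
Web: 20 × 80, A = 1 600 mm², y = 40 mm, Ī = 853 333 mm⁴.
Centroid: ȳ = ΣA·y / ΣA = 65.541 mm.
Transfer each piece to the centroidal x-axis using Ī + A·d² with d = y − 65.541:
  flange: d = 19.459 mm → contributes +812 708 mm⁴
  web: d = -25.541 mm → contributes +1 897 044 mm⁴
Total I = 2 709 752 mm⁴.

I_xx ≈ 2.71 × 10⁶ mm⁴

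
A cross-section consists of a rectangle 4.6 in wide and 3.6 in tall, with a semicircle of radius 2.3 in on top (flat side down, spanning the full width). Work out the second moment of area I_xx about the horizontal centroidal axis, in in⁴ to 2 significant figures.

Decompose the section into non-overlapping parts with the origin at the bottom-left of its bounding rectangle.
Rectangular body: 4.6 × 3.6, A = 16.56 in², y = 1.8 in, Ī = 17.88 in⁴.
Semicircular cap: semicircle r = 2.3, A = 8.31 in², y = 4.576 in, Ī = 3.071 in⁴.
Centroid: ȳ = ΣA·y / ΣA = 2.728 in.
Transfer each piece to the horizontal centroidal axis using Ī + A·d² with d = y − 2.728:
  rectangular body: d = -0.9276 in → contributes +32.13 in⁴
  semicircular cap: d = 1.849 in → contributes +31.47 in⁴
Total I = 63.6 in⁴.

I_xx ≈ 64 in⁴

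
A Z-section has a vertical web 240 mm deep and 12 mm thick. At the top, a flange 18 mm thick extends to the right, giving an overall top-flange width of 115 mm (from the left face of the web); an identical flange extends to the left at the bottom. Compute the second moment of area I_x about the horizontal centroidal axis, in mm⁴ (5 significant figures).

I_x ≈ 5.9610 × 10⁷ mm⁴

Treat the section as a set of non-overlapping primitives; coordinates are from the bounding-box lower-left.
Web: 12 × 240, A = 2 880 mm², y = 120 mm, Ī = 13 824 000 mm⁴.
Top flange (beyond web): 103 × 18, A = 1 854 mm², y = 231 mm, Ī = 50 058 mm⁴.
Bottom flange (beyond web): 103 × 18, A = 1 854 mm², y = 9 mm, Ī = 50 058 mm⁴.
Centroid: ȳ = ΣA·y / ΣA = 120 mm.
Transfer each piece to the horizontal centroidal axis using Ī + A·d² with d = y − 120:
  web: d = 0 mm → contributes +13 824 000 mm⁴
  top flange (beyond web): d = 111 mm → contributes +22 893 192 mm⁴
  bottom flange (beyond web): d = -111 mm → contributes +22 893 192 mm⁴
Total I = 59 610 384 mm⁴.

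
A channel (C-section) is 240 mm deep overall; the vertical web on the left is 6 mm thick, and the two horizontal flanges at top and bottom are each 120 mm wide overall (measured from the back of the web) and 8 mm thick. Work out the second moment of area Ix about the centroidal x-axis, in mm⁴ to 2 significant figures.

Split into non-overlapping primitives; take the origin at the lower-left of the bounding box.
Web: 6 × 240, A = 1 440 mm², y = 120 mm, Ī = 6 912 000 mm⁴.
Top flange (beyond web): 114 × 8, A = 912 mm², y = 236 mm, Ī = 4 864 mm⁴.
Bottom flange (beyond web): 114 × 8, A = 912 mm², y = 4 mm, Ī = 4 864 mm⁴.
By symmetry the centroid is at mid-height, ȳ = 120 mm.
Transfer each piece to the centroidal x-axis using Ī + A·d² with d = y − 120:
  web: d = 0 mm → contributes +6 912 000 mm⁴
  top flange (beyond web): d = 116 mm → contributes +12 276 736 mm⁴
  bottom flange (beyond web): d = -116 mm → contributes +12 276 736 mm⁴
Total I = 31 465 472 mm⁴.

Ix ≈ 3.1 × 10⁷ mm⁴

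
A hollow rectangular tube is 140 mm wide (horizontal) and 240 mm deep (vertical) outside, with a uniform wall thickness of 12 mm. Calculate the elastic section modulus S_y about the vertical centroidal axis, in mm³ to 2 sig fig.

Break the section into simple shapes (no overlaps), measuring from the bottom-left corner of the bounding box.
Outer rectangle: 140 × 240, A = 33 600 mm², x = 70 mm, Ī = 54 880 000 mm⁴.
Inner void (subtracted): 116 × 216, A = 25 056 mm², x = 70 mm, Ī = 28 096 128 mm⁴.
By symmetry the centroid is at mid-width, x̄ = 70 mm.
All pieces are centred on the vertical centroidal axis, so I = ΣĪ (holes subtracted) = 26 783 872 mm⁴.
Extreme fibre distance c = 70 mm; S = I/c = 382 627 mm³.

S_y ≈ 3.8 × 10⁵ mm³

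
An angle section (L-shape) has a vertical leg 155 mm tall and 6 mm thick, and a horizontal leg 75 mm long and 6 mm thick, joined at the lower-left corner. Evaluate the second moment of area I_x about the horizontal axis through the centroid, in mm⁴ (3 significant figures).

I_x ≈ 3.45 × 10⁶ mm⁴

Break the section into simple shapes (no overlaps), measuring from the bottom-left corner of the bounding box.
Vertical leg: 6 × 155, A = 930 mm², y = 77.5 mm, Ī = 1 861 938 mm⁴.
Horizontal leg (remainder): 69 × 6, A = 414 mm², y = 3 mm, Ī = 1 242 mm⁴.
Centroid: ȳ = ΣA·y / ΣA = 54.551 mm.
Transfer each piece to the horizontal axis through the centroid using Ī + A·d² with d = y − 54.551:
  vertical leg: d = 22.949 mm → contributes +2 351 714 mm⁴
  horizontal leg (remainder): d = -51.551 mm → contributes +1 101 464 mm⁴
Total I = 3 453 177 mm⁴.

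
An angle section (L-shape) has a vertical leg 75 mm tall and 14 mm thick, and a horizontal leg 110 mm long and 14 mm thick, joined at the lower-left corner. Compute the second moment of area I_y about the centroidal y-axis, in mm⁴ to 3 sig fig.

I_y ≈ 2.83 × 10⁶ mm⁴

Break the section into simple shapes (no overlaps), measuring from the bottom-left corner of the bounding box.
Vertical leg: 14 × 75, A = 1 050 mm², x = 7 mm, Ī = 17 150 mm⁴.
Horizontal leg (remainder): 96 × 14, A = 1 344 mm², x = 62 mm, Ī = 1 032 192 mm⁴.
Centroid: x̄ = ΣA·x / ΣA = 37.877 mm.
Transfer each piece to the centroidal y-axis using Ī + A·d² with d = x − 37.877:
  vertical leg: d = -30.877 mm → contributes +1 018 221 mm⁴
  horizontal leg (remainder): d = 24.123 mm → contributes +1 814 279 mm⁴
Total I = 2 832 500 mm⁴.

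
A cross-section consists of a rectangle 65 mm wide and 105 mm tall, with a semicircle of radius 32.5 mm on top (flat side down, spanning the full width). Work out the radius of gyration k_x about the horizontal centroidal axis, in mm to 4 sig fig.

k_x ≈ 38.01 mm

Treat the section as a set of non-overlapping primitives; coordinates are from the bounding-box lower-left.
Rectangular body: 65 × 105, A = 6 825 mm², y = 52.5 mm, Ī = 6 270 469 mm⁴.
Semicircular cap: semicircle r = 32.5, A = 1659.15 mm², y = 118.793 mm, Ī = 122 452 mm⁴.
Centroid: ȳ = ΣA·y / ΣA = 65.4643 mm.
Transfer each piece to the horizontal centroidal axis using Ī + A·d² with d = y − 65.4643:
  rectangular body: d = -12.9643 mm → contributes +7 417 565 mm⁴
  semicircular cap: d = 53.3291 mm → contributes +4 841 081 mm⁴
Total I = 12 258 646 mm⁴.
Radius of gyration: k = √(I/A) = √(12 258 646 / 8484.15) = 38.0117 mm.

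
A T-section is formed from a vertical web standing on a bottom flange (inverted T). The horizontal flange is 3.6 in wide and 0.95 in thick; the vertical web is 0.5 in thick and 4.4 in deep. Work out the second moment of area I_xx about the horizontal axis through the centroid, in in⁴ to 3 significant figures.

Split into non-overlapping primitives; take the origin at the lower-left of the bounding box.
Flange: 3.6 × 0.95, A = 3.42 in², y = 0.475 in, Ī = 0.25721 in⁴.
Web: 0.5 × 4.4, A = 2.2 in², y = 3.15 in, Ī = 3.5493 in⁴.
Centroid: ȳ = ΣA·y / ΣA = 1.5222 in.
Transfer each piece to the horizontal axis through the centroid using Ī + A·d² with d = y − 1.5222:
  flange: d = -1.0472 in → contributes +4.0073 in⁴
  web: d = 1.6278 in → contributes +9.3791 in⁴
Total I = 13.386 in⁴.

I_xx ≈ 13.4 in⁴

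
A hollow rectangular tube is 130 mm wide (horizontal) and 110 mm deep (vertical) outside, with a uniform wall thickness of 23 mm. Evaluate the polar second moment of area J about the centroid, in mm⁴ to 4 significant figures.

J ≈ 2.956 × 10⁷ mm⁴

Treat the section as a set of non-overlapping primitives; coordinates are from the bounding-box lower-left.
Outer rectangle: 130 × 110, A = 14 300 mm², y = 55 mm, Ī = 14 419 167 mm⁴.
Inner void (subtracted): 84 × 64, A = 5 376 mm², y = 55 mm, Ī = 1 835 008 mm⁴.
By symmetry the centroid is at mid-height, ȳ = 55 mm.
All pieces are centred on the centroidal x-axis, so I = ΣĪ (holes subtracted) = 12 584 159 mm⁴.
Repeating about the centroidal y-axis gives I_y = 16 978 079 mm⁴.
Polar second moment: J = I_x + I_y = 29 562 237 mm⁴.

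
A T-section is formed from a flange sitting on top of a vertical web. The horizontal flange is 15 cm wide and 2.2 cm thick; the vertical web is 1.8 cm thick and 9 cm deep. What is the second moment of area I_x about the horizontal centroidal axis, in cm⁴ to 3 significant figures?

Treat the section as a set of non-overlapping primitives; coordinates are from the bounding-box lower-left.
Flange: 15 × 2.2, A = 33 cm², y = 10.1 cm, Ī = 13.31 cm⁴.
Web: 1.8 × 9, A = 16.2 cm², y = 4.5 cm, Ī = 109.35 cm⁴.
Centroid: ȳ = ΣA·y / ΣA = 8.2561 cm.
Transfer each piece to the horizontal centroidal axis using Ī + A·d² with d = y − 8.2561:
  flange: d = 1.8439 cm → contributes +125.51 cm⁴
  web: d = -3.7561 cm → contributes +337.9 cm⁴
Total I = 463.41 cm⁴.

I_x ≈ 463 cm⁴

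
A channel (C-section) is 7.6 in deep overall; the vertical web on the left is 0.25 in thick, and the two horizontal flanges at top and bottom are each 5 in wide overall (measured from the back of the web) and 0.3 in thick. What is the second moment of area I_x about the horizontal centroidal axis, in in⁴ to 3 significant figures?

Treat the section as a set of non-overlapping primitives; coordinates are from the bounding-box lower-left.
Web: 0.25 × 7.6, A = 1.9 in², y = 3.8 in, Ī = 9.1453 in⁴.
Top flange (beyond web): 4.75 × 0.3, A = 1.425 in², y = 7.45 in, Ī = 0.010688 in⁴.
Bottom flange (beyond web): 4.75 × 0.3, A = 1.425 in², y = 0.15 in, Ī = 0.010688 in⁴.
By symmetry the centroid is at mid-height, ȳ = 3.8 in.
Transfer each piece to the horizontal centroidal axis using Ī + A·d² with d = y − 3.8:
  web: d = 0 in → contributes +9.1453 in⁴
  top flange (beyond web): d = 3.65 in → contributes +18.995 in⁴
  bottom flange (beyond web): d = -3.65 in → contributes +18.995 in⁴
Total I = 47.136 in⁴.

I_x ≈ 47.1 in⁴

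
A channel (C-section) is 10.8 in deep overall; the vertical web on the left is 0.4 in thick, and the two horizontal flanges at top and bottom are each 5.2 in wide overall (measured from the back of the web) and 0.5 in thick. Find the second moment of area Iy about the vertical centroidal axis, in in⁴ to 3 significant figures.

Decompose the section into non-overlapping parts with the origin at the bottom-left of its bounding rectangle.
Web: 0.4 × 10.8, A = 4.32 in², x = 0.2 in, Ī = 0.0576 in⁴.
Top flange (beyond web): 4.8 × 0.5, A = 2.4 in², x = 2.8 in, Ī = 4.608 in⁴.
Bottom flange (beyond web): 4.8 × 0.5, A = 2.4 in², x = 2.8 in, Ī = 4.608 in⁴.
Centroid: x̄ = ΣA·x / ΣA = 1.5684 in.
Transfer each piece to the vertical centroidal axis using Ī + A·d² with d = x − 1.5684:
  web: d = -1.3684 in → contributes +8.1471 in⁴
  top flange (beyond web): d = 1.2316 in → contributes +8.2483 in⁴
  bottom flange (beyond web): d = 1.2316 in → contributes +8.2483 in⁴
Total I = 24.644 in⁴.

Iy ≈ 24.6 in⁴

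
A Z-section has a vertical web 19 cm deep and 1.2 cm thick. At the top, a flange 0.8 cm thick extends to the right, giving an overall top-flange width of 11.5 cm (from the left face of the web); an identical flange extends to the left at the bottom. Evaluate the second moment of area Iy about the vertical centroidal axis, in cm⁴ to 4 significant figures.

Treat the section as a set of non-overlapping primitives; coordinates are from the bounding-box lower-left.
Web: 1.2 × 19, A = 22.8 cm², x = 10.9 cm, Ī = 2.736 cm⁴.
Top flange (beyond web): 10.3 × 0.8, A = 8.24 cm², x = 16.65 cm, Ī = 72.8485 cm⁴.
Bottom flange (beyond web): 10.3 × 0.8, A = 8.24 cm², x = 5.15 cm, Ī = 72.8485 cm⁴.
Centroid: x̄ = ΣA·x / ΣA = 10.9 cm.
Transfer each piece to the vertical centroidal axis using Ī + A·d² with d = x − 10.9:
  web: d = 0 cm → contributes +2.736 cm⁴
  top flange (beyond web): d = 5.75 cm → contributes +345.283 cm⁴
  bottom flange (beyond web): d = -5.75 cm → contributes +345.283 cm⁴
Total I = 693.303 cm⁴.

Iy ≈ 693.3 cm⁴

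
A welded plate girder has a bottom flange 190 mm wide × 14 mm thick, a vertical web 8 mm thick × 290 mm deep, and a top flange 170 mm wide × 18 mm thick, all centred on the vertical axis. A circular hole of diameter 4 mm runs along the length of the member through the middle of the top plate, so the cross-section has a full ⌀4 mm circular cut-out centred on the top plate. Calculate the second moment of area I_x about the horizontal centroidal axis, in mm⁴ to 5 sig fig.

Decompose the section into non-overlapping parts with the origin at the bottom-left of its bounding rectangle.
Bottom plate: 190 × 14, A = 2 660 mm², y = 7 mm, Ī = 43446.67 mm⁴.
Web plate: 8 × 290, A = 2 320 mm², y = 159 mm, Ī = 16 259 333 mm⁴.
Top plate: 170 × 18, A = 3 060 mm², y = 313 mm, Ī = 82 620 mm⁴.
Hole (subtracted): ⌀4, A = 12.56637 mm², y = 313 mm, Ī = 12.56637 mm⁴.
Centroid: ȳ = ΣA·y / ΣA = 167.0953 mm.
Transfer each piece to the horizontal centroidal axis using Ī + A·d² with d = y − 167.0953:
  bottom plate: d = -160.0953 mm → contributes +68 220 622 mm⁴
  web plate: d = -8.095337 mm → contributes +16 411 373 mm⁴
  top plate: d = 145.9047 mm → contributes +65 224 422 mm⁴
  hole: d = 145.9047 mm → contributes −267527.6 mm⁴
Total I = 149 588 890 mm⁴.

I_x ≈ 1.4959 × 10⁸ mm⁴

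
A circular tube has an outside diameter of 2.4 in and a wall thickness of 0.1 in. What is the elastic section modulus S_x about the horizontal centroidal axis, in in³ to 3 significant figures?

Treat the section as a set of non-overlapping primitives; coordinates are from the bounding-box lower-left.
Outer circle: ⌀2.4, A = 4.5239 in², y = 1.2 in, Ī = 1.6286 in⁴.
Bore (subtracted): ⌀2.2, A = 3.8013 in², y = 1.2 in, Ī = 1.1499 in⁴.
By symmetry the centroid is at mid-height, ȳ = 1.2 in.
All pieces are centred on the horizontal centroidal axis, so I = ΣĪ (holes subtracted) = 0.4787 in⁴.
Extreme fibre distance c = 1.2 in; S = I/c = 0.39892 in³.

S_x ≈ 0.399 in³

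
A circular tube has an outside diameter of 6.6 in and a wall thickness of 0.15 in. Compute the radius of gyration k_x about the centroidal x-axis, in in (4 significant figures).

k_x ≈ 2.281 in

Decompose the section into non-overlapping parts with the origin at the bottom-left of its bounding rectangle.
Outer circle: ⌀6.6, A = 34.2119 in², y = 3.3 in, Ī = 93.142 in⁴.
Bore (subtracted): ⌀6.3, A = 31.1725 in², y = 3.3 in, Ī = 77.3272 in⁴.
By symmetry the centroid is at mid-height, ȳ = 3.3 in.
All pieces are centred on the centroidal x-axis, so I = ΣĪ (holes subtracted) = 15.8149 in⁴.
Radius of gyration: k = √(I/A) = √(15.8149 / 3.03949) = 2.28104 in.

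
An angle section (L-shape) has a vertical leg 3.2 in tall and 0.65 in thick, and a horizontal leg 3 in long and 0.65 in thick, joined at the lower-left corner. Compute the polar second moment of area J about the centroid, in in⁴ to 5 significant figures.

Treat the section as a set of non-overlapping primitives; coordinates are from the bounding-box lower-left.
Vertical leg: 0.65 × 3.2, A = 2.08 in², y = 1.6 in, Ī = 1.774933 in⁴.
Horizontal leg (remainder): 2.35 × 0.65, A = 1.5275 in², y = 0.325 in, Ī = 0.05378073 in⁴.
Centroid: ȳ = ΣA·y / ΣA = 1.060135 in.
Transfer each piece to the centroidal x-axis using Ī + A·d² with d = y − 1.060135:
  vertical leg: d = 0.5398649 in → contributes +2.381158 in⁴
  horizontal leg (remainder): d = -0.7351351 in → contributes +0.8792779 in⁴
Total I = 3.260436 in⁴.
For the y-axis: x̄ = 0.9601351 in.
Repeating about the centroidal y-axis gives I_y = 2.757823 in⁴.
Polar second moment: J = I_x + I_y = 6.018259 in⁴.

J ≈ 6.0183 in⁴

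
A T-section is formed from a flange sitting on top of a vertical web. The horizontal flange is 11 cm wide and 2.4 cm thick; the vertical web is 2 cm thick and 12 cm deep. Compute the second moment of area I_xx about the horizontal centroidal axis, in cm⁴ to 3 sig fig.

I_xx ≈ 952 cm⁴

Treat the section as a set of non-overlapping primitives; coordinates are from the bounding-box lower-left.
Flange: 11 × 2.4, A = 26.4 cm², y = 13.2 cm, Ī = 12.672 cm⁴.
Web: 2 × 12, A = 24 cm², y = 6 cm, Ī = 288 cm⁴.
Centroid: ȳ = ΣA·y / ΣA = 9.7714 cm.
Transfer each piece to the horizontal centroidal axis using Ī + A·d² with d = y − 9.7714:
  flange: d = 3.4286 cm → contributes +323.01 cm⁴
  web: d = -3.7714 cm → contributes +629.37 cm⁴
Total I = 952.37 cm⁴.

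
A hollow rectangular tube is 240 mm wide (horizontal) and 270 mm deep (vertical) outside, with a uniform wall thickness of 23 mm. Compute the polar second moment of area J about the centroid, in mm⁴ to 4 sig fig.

Treat the section as a set of non-overlapping primitives; coordinates are from the bounding-box lower-left.
Outer rectangle: 240 × 270, A = 64 800 mm², y = 135 mm, Ī = 393 660 000 mm⁴.
Inner void (subtracted): 194 × 224, A = 43 456 mm², y = 135 mm, Ī = 181 704 021 mm⁴.
By symmetry the centroid is at mid-height, ȳ = 135 mm.
All pieces are centred on the centroidal x-axis, so I = ΣĪ (holes subtracted) = 211 955 979 mm⁴.
Repeating about the centroidal y-axis gives I_y = 174 747 499 mm⁴.
Polar second moment: J = I_x + I_y = 386 703 477 mm⁴.

J ≈ 3.867 × 10⁸ mm⁴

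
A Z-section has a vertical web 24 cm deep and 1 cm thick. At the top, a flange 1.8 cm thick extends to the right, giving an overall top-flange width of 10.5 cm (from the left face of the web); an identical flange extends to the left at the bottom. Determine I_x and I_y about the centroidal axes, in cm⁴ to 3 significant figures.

Treat the section as a set of non-overlapping primitives; coordinates are from the bounding-box lower-left.
Web: 1 × 24, A = 24 cm², y = 12 cm, Ī = 1 152 cm⁴.
Top flange (beyond web): 9.5 × 1.8, A = 17.1 cm², y = 23.1 cm, Ī = 4.617 cm⁴.
Bottom flange (beyond web): 9.5 × 1.8, A = 17.1 cm², y = 0.9 cm, Ī = 4.617 cm⁴.
Centroid: ȳ = ΣA·y / ΣA = 12 cm.
Transfer each piece to the centroidal x-axis using Ī + A·d² with d = y − 12:
  web: d = 0 cm → contributes +1 152 cm⁴
  top flange (beyond web): d = 11.1 cm → contributes +2111.5 cm⁴
  bottom flange (beyond web): d = -11.1 cm → contributes +2111.5 cm⁴
Total I = 5 375 cm⁴.
For the y-axis: x̄ = 10 cm.
Repeating about the centroidal y-axis gives I_y = 1201.9 cm⁴.

I_x ≈ 5380 cm⁴, I_y ≈ 1200 cm⁴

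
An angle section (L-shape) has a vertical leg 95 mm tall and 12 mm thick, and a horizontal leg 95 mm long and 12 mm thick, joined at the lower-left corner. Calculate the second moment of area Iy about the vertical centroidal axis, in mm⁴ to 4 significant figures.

Iy ≈ 1.785 × 10⁶ mm⁴

Decompose the section into non-overlapping parts with the origin at the bottom-left of its bounding rectangle.
Vertical leg: 12 × 95, A = 1 140 mm², x = 6 mm, Ī = 13 680 mm⁴.
Horizontal leg (remainder): 83 × 12, A = 996 mm², x = 53.5 mm, Ī = 571 787 mm⁴.
Centroid: x̄ = ΣA·x / ΣA = 28.1489 mm.
Transfer each piece to the vertical centroidal axis using Ī + A·d² with d = x − 28.1489:
  vertical leg: d = -22.1489 mm → contributes +572 933 mm⁴
  horizontal leg (remainder): d = 25.3511 mm → contributes +1 211 896 mm⁴
Total I = 1 784 829 mm⁴.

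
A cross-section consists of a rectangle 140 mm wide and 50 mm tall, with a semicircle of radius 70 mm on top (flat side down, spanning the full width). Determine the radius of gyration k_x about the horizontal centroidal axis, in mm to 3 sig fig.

k_x ≈ 32.0 mm

Treat the section as a set of non-overlapping primitives; coordinates are from the bounding-box lower-left.
Rectangular body: 140 × 50, A = 7 000 mm², y = 25 mm, Ī = 1 458 333 mm⁴.
Semicircular cap: semicircle r = 70, A = 7696.9 mm², y = 79.709 mm, Ī = 2 635 265 mm⁴.
Centroid: ȳ = ΣA·y / ΣA = 53.652 mm.
Transfer each piece to the horizontal centroidal axis using Ī + A·d² with d = y − 53.652:
  rectangular body: d = -28.652 mm → contributes +7 204 718 mm⁴
  semicircular cap: d = 26.057 mm → contributes +7 861 353 mm⁴
Total I = 15 066 071 mm⁴.
Radius of gyration: k = √(I/A) = √(15 066 071 / 14 697) = 32.017 mm.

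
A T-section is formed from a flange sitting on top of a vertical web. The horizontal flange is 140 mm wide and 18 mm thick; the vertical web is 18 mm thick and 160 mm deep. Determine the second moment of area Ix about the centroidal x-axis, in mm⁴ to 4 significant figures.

Decompose the section into non-overlapping parts with the origin at the bottom-left of its bounding rectangle.
Flange: 140 × 18, A = 2 520 mm², y = 169 mm, Ī = 68 040 mm⁴.
Web: 18 × 160, A = 2 880 mm², y = 80 mm, Ī = 6 144 000 mm⁴.
Centroid: ȳ = ΣA·y / ΣA = 121.533 mm.
Transfer each piece to the centroidal x-axis using Ī + A·d² with d = y − 121.533:
  flange: d = 47.4667 mm → contributes +5 745 813 mm⁴
  web: d = -41.5333 mm → contributes +11 112 051 mm⁴
Total I = 16 857 864 mm⁴.

Ix ≈ 1.686 × 10⁷ mm⁴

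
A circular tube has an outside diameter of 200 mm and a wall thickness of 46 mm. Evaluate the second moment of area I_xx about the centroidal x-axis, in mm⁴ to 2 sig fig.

I_xx ≈ 7.2 × 10⁷ mm⁴

Decompose the section into non-overlapping parts with the origin at the bottom-left of its bounding rectangle.
Outer circle: ⌀200, A = 31 416 mm², y = 100 mm, Ī = 78 539 816 mm⁴.
Bore (subtracted): ⌀108, A = 9 161 mm², y = 100 mm, Ī = 6 678 285 mm⁴.
By symmetry the centroid is at mid-height, ȳ = 100 mm.
All pieces are centred on the centroidal x-axis, so I = ΣĪ (holes subtracted) = 71 861 532 mm⁴.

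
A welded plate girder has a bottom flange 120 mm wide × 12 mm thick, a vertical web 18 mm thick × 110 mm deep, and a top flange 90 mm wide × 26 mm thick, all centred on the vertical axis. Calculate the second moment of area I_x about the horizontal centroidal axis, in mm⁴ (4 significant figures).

I_x ≈ 1.744 × 10⁷ mm⁴

Split into non-overlapping primitives; take the origin at the lower-left of the bounding box.
Bottom plate: 120 × 12, A = 1 440 mm², y = 6 mm, Ī = 17 280 mm⁴.
Web plate: 18 × 110, A = 1 980 mm², y = 67 mm, Ī = 1 996 500 mm⁴.
Top plate: 90 × 26, A = 2 340 mm², y = 135 mm, Ī = 131 820 mm⁴.
Centroid: ȳ = ΣA·y / ΣA = 79.375 mm.
Transfer each piece to the horizontal centroidal axis using Ī + A·d² with d = y − 79.375:
  bottom plate: d = -73.375 mm → contributes +7 770 083 mm⁴
  web plate: d = -12.375 mm → contributes +2 299 718 mm⁴
  top plate: d = 55.625 mm → contributes +7 372 109 mm⁴
Total I = 17 441 910 mm⁴.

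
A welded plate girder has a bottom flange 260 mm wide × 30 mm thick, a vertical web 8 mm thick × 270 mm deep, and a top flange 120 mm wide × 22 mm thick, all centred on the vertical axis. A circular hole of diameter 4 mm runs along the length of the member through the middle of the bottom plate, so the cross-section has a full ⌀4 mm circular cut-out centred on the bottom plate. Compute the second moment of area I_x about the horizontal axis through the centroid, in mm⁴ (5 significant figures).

I_x ≈ 1.9664 × 10⁸ mm⁴

Break the section into simple shapes (no overlaps), measuring from the bottom-left corner of the bounding box.
Bottom plate: 260 × 30, A = 7 800 mm², y = 15 mm, Ī = 585 000 mm⁴.
Web plate: 8 × 270, A = 2 160 mm², y = 165 mm, Ī = 13 122 000 mm⁴.
Top plate: 120 × 22, A = 2 640 mm², y = 311 mm, Ī = 106 480 mm⁴.
Hole (subtracted): ⌀4, A = 12.56637 mm², y = 15 mm, Ī = 12.56637 mm⁴.
Centroid: ȳ = ΣA·y / ΣA = 102.8209 mm.
Transfer each piece to the horizontal axis through the centroid using Ī + A·d² with d = y − 102.8209:
  bottom plate: d = -87.82092 mm → contributes +60 742 609 mm⁴
  web plate: d = 62.17908 mm → contributes +21 473 074 mm⁴
  top plate: d = 208.1791 mm → contributes +114 520 198 mm⁴
  hole: d = -87.82092 mm → contributes −96930.88 mm⁴
Total I = 196 638 950 mm⁴.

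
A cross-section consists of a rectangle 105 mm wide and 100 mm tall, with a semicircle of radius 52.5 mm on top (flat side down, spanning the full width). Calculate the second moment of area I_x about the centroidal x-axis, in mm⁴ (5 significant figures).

Break the section into simple shapes (no overlaps), measuring from the bottom-left corner of the bounding box.
Rectangular body: 105 × 100, A = 10 500 mm², y = 50 mm, Ī = 8 750 000 mm⁴.
Semicircular cap: semicircle r = 52.5, A = 4329.507 mm², y = 122.2817 mm, Ī = 833814.2 mm⁴.
Centroid: ȳ = ΣA·y / ΣA = 71.1028 mm.
Transfer each piece to the centroidal x-axis using Ī + A·d² with d = y − 71.1028:
  rectangular body: d = -21.1028 mm → contributes +13 425 945 mm⁴
  semicircular cap: d = 51.17889 mm → contributes +12 174 002 mm⁴
Total I = 25 599 948 mm⁴.

I_x ≈ 2.5600 × 10⁷ mm⁴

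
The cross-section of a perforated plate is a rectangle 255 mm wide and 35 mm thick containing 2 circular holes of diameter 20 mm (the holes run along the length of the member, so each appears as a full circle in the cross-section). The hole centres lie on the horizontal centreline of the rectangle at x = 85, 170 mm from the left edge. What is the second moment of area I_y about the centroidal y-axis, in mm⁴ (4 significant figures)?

Break the section into simple shapes (no overlaps), measuring from the bottom-left corner of the bounding box.
Plate: 255 × 35, A = 8 925 mm², x = 127.5 mm, Ī = 48 362 344 mm⁴.
Hole 1 (subtracted): ⌀20, A = 314.159 mm², x = 85 mm, Ī = 7853.98 mm⁴.
Hole 2 (subtracted): ⌀20, A = 314.159 mm², x = 170 mm, Ī = 7853.98 mm⁴.
By symmetry the centroid is at mid-width, x̄ = 127.5 mm.
Transfer each piece to the centroidal y-axis using Ī + A·d² with d = x − 127.5:
  plate: d = 0 mm → contributes +48 362 344 mm⁴
  hole 1: d = -42.5 mm → contributes −575 304 mm⁴
  hole 2: d = 42.5 mm → contributes −575 304 mm⁴
Total I = 47 211 735 mm⁴.

I_y ≈ 4.721 × 10⁷ mm⁴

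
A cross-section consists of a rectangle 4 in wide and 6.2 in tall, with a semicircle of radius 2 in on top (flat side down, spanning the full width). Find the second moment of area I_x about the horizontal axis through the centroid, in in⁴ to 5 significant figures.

Decompose the section into non-overlapping parts with the origin at the bottom-left of its bounding rectangle.
Rectangular body: 4 × 6.2, A = 24.8 in², y = 3.1 in, Ī = 79.44267 in⁴.
Semicircular cap: semicircle r = 2, A = 6.283185 in², y = 7.048826 in, Ī = 1.756111 in⁴.
Centroid: ȳ = ΣA·y / ΣA = 3.89822 in.
Transfer each piece to the horizontal axis through the centroid using Ī + A·d² with d = y − 3.89822:
  rectangular body: d = -0.7982196 in → contributes +95.2441 in⁴
  semicircular cap: d = 3.150607 in → contributes +64.12504 in⁴
Total I = 159.3691 in⁴.

I_x ≈ 159.37 in⁴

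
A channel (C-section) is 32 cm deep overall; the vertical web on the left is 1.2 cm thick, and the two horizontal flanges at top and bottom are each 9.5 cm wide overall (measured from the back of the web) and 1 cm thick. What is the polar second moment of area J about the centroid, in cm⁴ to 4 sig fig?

J ≈ 7628 cm⁴

Decompose the section into non-overlapping parts with the origin at the bottom-left of its bounding rectangle.
Web: 1.2 × 32, A = 38.4 cm², y = 16 cm, Ī = 3276.8 cm⁴.
Top flange (beyond web): 8.3 × 1, A = 8.3 cm², y = 31.5 cm, Ī = 0.691667 cm⁴.
Bottom flange (beyond web): 8.3 × 1, A = 8.3 cm², y = 0.5 cm, Ī = 0.691667 cm⁴.
By symmetry the centroid is at mid-height, ȳ = 16 cm.
Transfer each piece to the centroidal x-axis using Ī + A·d² with d = y − 16:
  web: d = 0 cm → contributes +3276.8 cm⁴
  top flange (beyond web): d = 15.5 cm → contributes +1994.77 cm⁴
  bottom flange (beyond web): d = -15.5 cm → contributes +1994.77 cm⁴
Total I = 7266.33 cm⁴.
For the y-axis: x̄ = 2.03364 cm.
Repeating about the centroidal y-axis gives I_y = 361.401 cm⁴.
Polar second moment: J = I_x + I_y = 7627.73 cm⁴.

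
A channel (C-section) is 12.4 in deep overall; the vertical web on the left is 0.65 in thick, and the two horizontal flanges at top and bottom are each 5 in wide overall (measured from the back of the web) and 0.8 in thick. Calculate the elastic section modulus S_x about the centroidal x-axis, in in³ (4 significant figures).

S_x ≈ 54.48 in³

Break the section into simple shapes (no overlaps), measuring from the bottom-left corner of the bounding box.
Web: 0.65 × 12.4, A = 8.06 in², y = 6.2 in, Ī = 103.275 in⁴.
Top flange (beyond web): 4.35 × 0.8, A = 3.48 in², y = 12 in, Ī = 0.1856 in⁴.
Bottom flange (beyond web): 4.35 × 0.8, A = 3.48 in², y = 0.4 in, Ī = 0.1856 in⁴.
By symmetry the centroid is at mid-height, ȳ = 6.2 in.
Transfer each piece to the centroidal x-axis using Ī + A·d² with d = y − 6.2:
  web: d = 0 in → contributes +103.275 in⁴
  top flange (beyond web): d = 5.8 in → contributes +117.253 in⁴
  bottom flange (beyond web): d = -5.8 in → contributes +117.253 in⁴
Total I = 337.781 in⁴.
Extreme fibre distance c = 6.2 in; S = I/c = 54.4808 in³.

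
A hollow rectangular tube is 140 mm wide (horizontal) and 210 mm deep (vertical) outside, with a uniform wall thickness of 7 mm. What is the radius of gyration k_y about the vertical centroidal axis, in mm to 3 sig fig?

k_y ≈ 57.1 mm

Split into non-overlapping primitives; take the origin at the lower-left of the bounding box.
Outer rectangle: 140 × 210, A = 29 400 mm², x = 70 mm, Ī = 48 020 000 mm⁴.
Inner void (subtracted): 126 × 196, A = 24 696 mm², x = 70 mm, Ī = 32 672 808 mm⁴.
By symmetry the centroid is at mid-width, x̄ = 70 mm.
All pieces are centred on the vertical centroidal axis, so I = ΣĪ (holes subtracted) = 15 347 192 mm⁴.
Radius of gyration: k = √(I/A) = √(15 347 192 / 4 704) = 57.119 mm.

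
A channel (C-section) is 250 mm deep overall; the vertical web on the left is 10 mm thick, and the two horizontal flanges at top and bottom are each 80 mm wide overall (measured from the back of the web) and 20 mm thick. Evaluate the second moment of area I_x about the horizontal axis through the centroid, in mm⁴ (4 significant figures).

I_x ≈ 5.014 × 10⁷ mm⁴

Break the section into simple shapes (no overlaps), measuring from the bottom-left corner of the bounding box.
Web: 10 × 250, A = 2 500 mm², y = 125 mm, Ī = 13 020 833 mm⁴.
Top flange (beyond web): 70 × 20, A = 1 400 mm², y = 240 mm, Ī = 46666.7 mm⁴.
Bottom flange (beyond web): 70 × 20, A = 1 400 mm², y = 10 mm, Ī = 46666.7 mm⁴.
By symmetry the centroid is at mid-height, ȳ = 125 mm.
Transfer each piece to the horizontal axis through the centroid using Ī + A·d² with d = y − 125:
  web: d = 0 mm → contributes +13 020 833 mm⁴
  top flange (beyond web): d = 115 mm → contributes +18 561 667 mm⁴
  bottom flange (beyond web): d = -115 mm → contributes +18 561 667 mm⁴
Total I = 50 144 167 mm⁴.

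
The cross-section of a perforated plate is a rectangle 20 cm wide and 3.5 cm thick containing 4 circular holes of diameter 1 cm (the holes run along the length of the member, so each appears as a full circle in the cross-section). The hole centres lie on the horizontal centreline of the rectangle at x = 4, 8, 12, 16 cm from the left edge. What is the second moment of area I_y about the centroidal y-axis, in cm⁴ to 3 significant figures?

I_y ≈ 2270 cm⁴

Break the section into simple shapes (no overlaps), measuring from the bottom-left corner of the bounding box.
Plate: 20 × 3.5, A = 70 cm², x = 10 cm, Ī = 2333.3 cm⁴.
Hole 1 (subtracted): ⌀1, A = 0.7854 cm², x = 4 cm, Ī = 0.049087 cm⁴.
Hole 2 (subtracted): ⌀1, A = 0.7854 cm², x = 8 cm, Ī = 0.049087 cm⁴.
Hole 3 (subtracted): ⌀1, A = 0.7854 cm², x = 12 cm, Ī = 0.049087 cm⁴.
Hole 4 (subtracted): ⌀1, A = 0.7854 cm², x = 16 cm, Ī = 0.049087 cm⁴.
By symmetry the centroid is at mid-width, x̄ = 10 cm.
Transfer each piece to the centroidal y-axis using Ī + A·d² with d = x − 10:
  plate: d = 0 cm → contributes +2333.3 cm⁴
  hole 1: d = -6 cm → contributes −28.323 cm⁴
  hole 2: d = -2 cm → contributes −3.1907 cm⁴
  hole 3: d = 2 cm → contributes −3.1907 cm⁴
  hole 4: d = 6 cm → contributes −28.323 cm⁴
Total I = 2270.3 cm⁴.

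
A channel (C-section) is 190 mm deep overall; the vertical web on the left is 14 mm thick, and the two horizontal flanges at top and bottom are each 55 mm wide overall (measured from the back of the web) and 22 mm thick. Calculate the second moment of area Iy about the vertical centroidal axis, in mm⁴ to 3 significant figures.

Iy ≈ 1.11 × 10⁶ mm⁴

Split into non-overlapping primitives; take the origin at the lower-left of the bounding box.
Web: 14 × 190, A = 2 660 mm², x = 7 mm, Ī = 43 447 mm⁴.
Top flange (beyond web): 41 × 22, A = 902 mm², x = 34.5 mm, Ī = 126 355 mm⁴.
Bottom flange (beyond web): 41 × 22, A = 902 mm², x = 34.5 mm, Ī = 126 355 mm⁴.
Centroid: x̄ = ΣA·x / ΣA = 18.113 mm.
Transfer each piece to the vertical centroidal axis using Ī + A·d² with d = x − 18.113:
  web: d = -11.113 mm → contributes +371 974 mm⁴
  top flange (beyond web): d = 16.387 mm → contributes +368 562 mm⁴
  bottom flange (beyond web): d = 16.387 mm → contributes +368 562 mm⁴
Total I = 1 109 099 mm⁴.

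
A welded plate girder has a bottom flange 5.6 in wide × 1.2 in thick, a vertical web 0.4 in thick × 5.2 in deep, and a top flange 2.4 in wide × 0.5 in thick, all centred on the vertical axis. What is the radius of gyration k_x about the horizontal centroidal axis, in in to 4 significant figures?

k_x ≈ 2.267 in

Decompose the section into non-overlapping parts with the origin at the bottom-left of its bounding rectangle.
Bottom plate: 5.6 × 1.2, A = 6.72 in², y = 0.6 in, Ī = 0.8064 in⁴.
Web plate: 0.4 × 5.2, A = 2.08 in², y = 3.8 in, Ī = 4.68693 in⁴.
Top plate: 2.4 × 0.5, A = 1.2 in², y = 6.65 in, Ī = 0.025 in⁴.
Centroid: ȳ = ΣA·y / ΣA = 1.9916 in.
Transfer each piece to the horizontal centroidal axis using Ī + A·d² with d = y − 1.9916:
  bottom plate: d = -1.3916 in → contributes +13.82 in⁴
  web plate: d = 1.8084 in → contributes +11.4892 in⁴
  top plate: d = 4.6584 in → contributes +26.0658 in⁴
Total I = 51.375 in⁴.
Radius of gyration: k = √(I/A) = √(51.375 / 10) = 2.26661 in.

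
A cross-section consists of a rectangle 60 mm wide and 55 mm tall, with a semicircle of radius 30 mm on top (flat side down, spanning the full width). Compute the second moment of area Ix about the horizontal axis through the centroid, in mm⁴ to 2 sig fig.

Break the section into simple shapes (no overlaps), measuring from the bottom-left corner of the bounding box.
Rectangular body: 60 × 55, A = 3 300 mm², y = 27.5 mm, Ī = 831 875 mm⁴.
Semicircular cap: semicircle r = 30, A = 1 414 mm², y = 67.73 mm, Ī = 88 903 mm⁴.
Centroid: ȳ = ΣA·y / ΣA = 39.57 mm.
Transfer each piece to the horizontal axis through the centroid using Ī + A·d² with d = y − 39.57:
  rectangular body: d = -12.07 mm → contributes +1 312 342 mm⁴
  semicircular cap: d = 28.17 mm → contributes +1 210 444 mm⁴
Total I = 2 522 786 mm⁴.

Ix ≈ 2.5 × 10⁶ mm⁴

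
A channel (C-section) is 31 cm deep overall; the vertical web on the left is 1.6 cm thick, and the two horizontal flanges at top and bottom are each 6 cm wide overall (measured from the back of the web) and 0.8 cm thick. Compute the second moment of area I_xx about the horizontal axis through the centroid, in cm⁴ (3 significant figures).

Split into non-overlapping primitives; take the origin at the lower-left of the bounding box.
Web: 1.6 × 31, A = 49.6 cm², y = 15.5 cm, Ī = 3972.1 cm⁴.
Top flange (beyond web): 4.4 × 0.8, A = 3.52 cm², y = 30.6 cm, Ī = 0.18773 cm⁴.
Bottom flange (beyond web): 4.4 × 0.8, A = 3.52 cm², y = 0.4 cm, Ī = 0.18773 cm⁴.
By symmetry the centroid is at mid-height, ȳ = 15.5 cm.
Transfer each piece to the horizontal axis through the centroid using Ī + A·d² with d = y − 15.5:
  web: d = 0 cm → contributes +3972.1 cm⁴
  top flange (beyond web): d = 15.1 cm → contributes +802.78 cm⁴
  bottom flange (beyond web): d = -15.1 cm → contributes +802.78 cm⁴
Total I = 5577.7 cm⁴.

I_xx ≈ 5580 cm⁴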